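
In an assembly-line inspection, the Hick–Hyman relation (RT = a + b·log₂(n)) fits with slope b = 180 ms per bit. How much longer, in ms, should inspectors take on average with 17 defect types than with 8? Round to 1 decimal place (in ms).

195.7 ms

The intercept a cancels: ΔRT = b·(log₂ n₂ − log₂ n₁) = b·log₂(n₂/n₁).
log₂(17) − log₂(8) = 4.0875 − 3 = 1.0875.
ΔRT = 180 × 1.0875 = 195.743 ms.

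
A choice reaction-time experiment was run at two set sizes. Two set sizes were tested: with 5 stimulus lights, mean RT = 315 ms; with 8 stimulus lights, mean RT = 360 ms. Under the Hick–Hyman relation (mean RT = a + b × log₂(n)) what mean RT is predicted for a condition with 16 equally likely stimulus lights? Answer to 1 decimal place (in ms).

Fit slope and intercept:
  b = (360 − 315) / (log₂ 8 − log₂ 5) = 45 / (3 − 2.3219) = 66.365 ms/bit
  a = 315 − 66.365 × 2.3219 = 160.906 ms
Then RT(16) = 160.906 + 66.365 × log₂ 16 = 160.906 + 66.365 × 4 ≈ 426.365 ms.

426.4 ms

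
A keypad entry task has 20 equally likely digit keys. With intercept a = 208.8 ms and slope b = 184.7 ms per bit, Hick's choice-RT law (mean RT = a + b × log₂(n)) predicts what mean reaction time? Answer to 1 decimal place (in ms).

log₂(20) = 4.3219 bits, so RT = 208.8 + 184.7 × 4.3219 ≈ 1007.060 ms.

1007.1 ms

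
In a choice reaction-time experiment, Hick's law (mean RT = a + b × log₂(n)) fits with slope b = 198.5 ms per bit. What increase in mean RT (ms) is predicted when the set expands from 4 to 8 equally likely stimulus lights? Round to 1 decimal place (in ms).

ΔRT = (a + b log₂ n₂) − (a + b log₂ n₁) = b·(log₂ n₂ − log₂ n₁).
log₂(8) − log₂(4) = log₂(8/4) = log₂(2) = 1.
ΔRT = 198.5 × 1.0000 = 198.500 ms.

198.5 ms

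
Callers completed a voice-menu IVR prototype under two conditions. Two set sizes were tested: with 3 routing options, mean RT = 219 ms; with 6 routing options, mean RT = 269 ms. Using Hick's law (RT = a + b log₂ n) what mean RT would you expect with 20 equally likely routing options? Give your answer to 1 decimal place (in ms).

355.8 ms

RT is linear in log₂ n, so two points fix the line:
  b = (269 − 219) / (log₂ 6 − log₂ 3) = 50 / (2.5850 − 1.5850) = 50.000 ms/bit
  a = 219 − 50.000 × 1.5850 = 139.752 ms
Then RT(20) = 139.752 + 50.000 × log₂ 20 = 139.752 + 50.000 × 4.3219 ≈ 355.848 ms.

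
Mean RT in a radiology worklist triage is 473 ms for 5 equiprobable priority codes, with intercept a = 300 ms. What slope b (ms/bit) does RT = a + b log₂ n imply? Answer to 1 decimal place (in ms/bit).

74.5 ms/bit

log₂(5) = 2.3219 bits.
b = (RT − a)/log₂ n = (473 − 300) / 2.3219 = 74.507 ms/bit.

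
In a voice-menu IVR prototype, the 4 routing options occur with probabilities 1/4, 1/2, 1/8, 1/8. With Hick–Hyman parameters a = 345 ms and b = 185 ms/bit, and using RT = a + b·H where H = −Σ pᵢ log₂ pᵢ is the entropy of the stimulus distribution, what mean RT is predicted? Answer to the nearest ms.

Each term −pᵢ log₂ pᵢ: 0.25·2 + 0.5·1 + 0.125·3 + 0.125·3; summed, H = 1.750 bits.
Mean RT = a + bH = 345 + 185·1.750 = 668.75 ms.

669 ms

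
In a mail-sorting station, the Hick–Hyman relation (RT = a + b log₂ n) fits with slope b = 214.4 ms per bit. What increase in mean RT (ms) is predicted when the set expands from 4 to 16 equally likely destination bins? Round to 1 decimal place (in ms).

428.8 ms

The intercept a cancels: ΔRT = b·(log₂ n₂ − log₂ n₁) = b·log₂(n₂/n₁).
log₂(16) − log₂(4) = log₂(16/4) = log₂(4) = 2.
ΔRT = 214.4 × 2.0000 = 428.800 ms.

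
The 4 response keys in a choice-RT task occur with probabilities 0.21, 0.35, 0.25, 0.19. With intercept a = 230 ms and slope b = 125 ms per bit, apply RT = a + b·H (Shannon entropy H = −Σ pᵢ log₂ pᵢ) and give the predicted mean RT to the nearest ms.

Entropy contributions −pᵢ log₂ pᵢ: 0.4728, 0.5301, 0.5000, 0.4552; sum H = 1.9582 bits.
RT = a + bH = 230 + 125·1.9582 = 474.77 ms.

475 ms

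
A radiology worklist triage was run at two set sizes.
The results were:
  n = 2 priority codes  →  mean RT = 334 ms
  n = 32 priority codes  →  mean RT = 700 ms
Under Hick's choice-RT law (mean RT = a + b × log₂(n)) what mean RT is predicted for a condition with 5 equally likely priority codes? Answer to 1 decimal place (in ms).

455.0 ms

Solve the two-equation system in a and b:
  b = (700 − 334) / (log₂ 32 − log₂ 2) = 366 / (5 − 1) = 91.500 ms/bit
  a = 334 − 91.500 × 1 = 242.500 ms
Then RT(5) = 242.500 + 91.500 × log₂ 5 = 242.500 + 91.500 × 2.3219 ≈ 454.956 ms.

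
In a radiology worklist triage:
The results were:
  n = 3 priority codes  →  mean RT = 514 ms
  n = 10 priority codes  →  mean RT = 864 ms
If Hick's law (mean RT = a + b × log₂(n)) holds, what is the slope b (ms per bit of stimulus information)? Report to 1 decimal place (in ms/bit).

201.5 ms/bit

Slope: b = (864 − 514) / (log₂ 10 − log₂ 3) = 350/1.7370 = 201.501 ms/bit.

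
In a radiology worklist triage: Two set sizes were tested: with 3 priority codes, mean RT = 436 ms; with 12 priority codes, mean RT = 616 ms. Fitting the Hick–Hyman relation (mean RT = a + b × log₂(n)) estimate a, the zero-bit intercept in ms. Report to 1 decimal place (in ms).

293.4 ms

b = (RT₂ − RT₁)/(log₂ n₂ − log₂ n₁) = (616 − 436)/(3.5850 − 1.5850) = 90.000 ms/bit.
a = RT₁ − b·log₂ n₁ = 436 − 90.000 × 1.5850 = 293.353 ms.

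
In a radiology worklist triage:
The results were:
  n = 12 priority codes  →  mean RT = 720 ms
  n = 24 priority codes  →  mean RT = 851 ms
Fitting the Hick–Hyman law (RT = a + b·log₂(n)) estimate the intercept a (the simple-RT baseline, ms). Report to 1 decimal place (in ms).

250.4 ms

b = (RT₂ − RT₁)/(log₂ n₂ − log₂ n₁) = (851 − 720)/(4.5850 − 3.5850) = 131.000 ms/bit.
Intercept: a = 720 − 131.000·log₂(12) = 250.370 ms.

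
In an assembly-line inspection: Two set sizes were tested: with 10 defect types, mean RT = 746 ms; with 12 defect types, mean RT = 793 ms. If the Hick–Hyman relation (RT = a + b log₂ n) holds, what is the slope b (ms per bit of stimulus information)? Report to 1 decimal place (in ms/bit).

178.7 ms/bit

b = (RT₂ − RT₁)/(log₂ n₂ − log₂ n₁) = (793 − 746)/(3.5850 − 3.3219) = 178.684 ms/bit.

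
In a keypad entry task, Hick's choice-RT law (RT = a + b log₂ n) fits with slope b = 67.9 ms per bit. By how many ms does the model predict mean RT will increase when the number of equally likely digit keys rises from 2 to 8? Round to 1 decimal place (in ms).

The intercept a cancels: ΔRT = b·(log₂ n₂ − log₂ n₁) = b·log₂(n₂/n₁).
log₂(8) − log₂(2) = log₂(8/2) = log₂(4) = 2.
ΔRT = 67.9 × 2.0000 = 135.800 ms.

135.8 ms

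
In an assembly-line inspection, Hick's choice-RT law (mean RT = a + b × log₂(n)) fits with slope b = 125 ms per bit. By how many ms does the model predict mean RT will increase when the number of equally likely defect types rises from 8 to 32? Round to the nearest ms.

The intercept a cancels: ΔRT = b·(log₂ n₂ − log₂ n₁) = b·log₂(n₂/n₁).
log₂(32) − log₂(8) = log₂(32/8) = log₂(4) = 2.
ΔRT = 125 × 2.0000 = 250.000 ms.

250 ms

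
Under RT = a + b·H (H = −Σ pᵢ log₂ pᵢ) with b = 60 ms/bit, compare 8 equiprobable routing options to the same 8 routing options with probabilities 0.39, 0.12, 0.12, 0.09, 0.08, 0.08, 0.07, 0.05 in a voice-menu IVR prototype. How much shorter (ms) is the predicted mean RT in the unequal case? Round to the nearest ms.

21 ms

Equiprobable entropy H₀ = log₂ 8 = 3.0000 bits.
Skewed entropy H = −Σ pᵢ log₂ pᵢ = 2.6443 bits.
ΔRT = b·(H₀ − H) = 60 × 0.3557 = 21.34 ms.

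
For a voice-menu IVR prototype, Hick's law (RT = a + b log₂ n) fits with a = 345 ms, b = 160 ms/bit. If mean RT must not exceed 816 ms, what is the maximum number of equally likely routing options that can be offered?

Information budget: (816 − 345)/160 = 2.9438 bits, so n ≤ 2^2.9438 = 7.694 → at most 7.

7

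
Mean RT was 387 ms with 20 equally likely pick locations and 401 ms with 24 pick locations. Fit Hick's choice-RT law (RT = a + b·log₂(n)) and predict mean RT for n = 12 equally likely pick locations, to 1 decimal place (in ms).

RT is linear in log₂ n, so two points fix the line:
  b = (401 − 387) / (log₂ 24 − log₂ 20) = 14 / (4.5850 − 4.3219) = 53.225 ms/bit
  a = 387 − 53.225 × 4.3219 = 156.965 ms
Then RT(12) = 156.965 + 53.225 × log₂ 12 = 156.965 + 53.225 × 3.5850 ≈ 347.775 ms.

347.8 ms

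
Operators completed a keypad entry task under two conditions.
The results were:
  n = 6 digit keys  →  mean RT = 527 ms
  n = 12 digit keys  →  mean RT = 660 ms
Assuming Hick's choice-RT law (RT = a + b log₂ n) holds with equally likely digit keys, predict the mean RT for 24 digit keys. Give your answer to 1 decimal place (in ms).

793.0 ms

With log₂ n on the abscissa the relation is linear; from the two conditions:
  b = (660 − 527) / (log₂ 12 − log₂ 6) = 133 / (3.5850 − 2.5850) = 133.000 ms/bit
  a = 527 − 133.000 × 2.5850 = 183.200 ms
Then RT(24) = 183.200 + 133.000 × log₂ 24 = 183.200 + 133.000 × 4.5850 ≈ 793.000 ms.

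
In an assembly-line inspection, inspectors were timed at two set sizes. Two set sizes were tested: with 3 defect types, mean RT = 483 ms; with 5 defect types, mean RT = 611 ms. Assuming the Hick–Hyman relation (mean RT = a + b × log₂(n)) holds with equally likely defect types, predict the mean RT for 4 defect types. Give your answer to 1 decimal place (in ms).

Solve the two-equation system in a and b:
  b = (611 − 483) / (log₂ 5 − log₂ 3) = 128 / (2.3219 − 1.5850) = 173.685 ms/bit
  a = 483 − 173.685 × 1.5850 = 207.716 ms
Then RT(4) = 207.716 + 173.685 × log₂ 4 = 207.716 + 173.685 × 2 ≈ 555.086 ms.

555.1 ms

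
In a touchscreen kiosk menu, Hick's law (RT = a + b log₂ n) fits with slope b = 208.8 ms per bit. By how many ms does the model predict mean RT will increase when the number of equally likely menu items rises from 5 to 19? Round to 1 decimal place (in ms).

ΔRT = (a + b log₂ n₂) − (a + b log₂ n₁) = b·(log₂ n₂ − log₂ n₁).
log₂(19) − log₂(5) = 4.2479 − 2.3219 = 1.9260.
ΔRT = 208.8 × 1.9260 = 402.149 ms.

402.1 ms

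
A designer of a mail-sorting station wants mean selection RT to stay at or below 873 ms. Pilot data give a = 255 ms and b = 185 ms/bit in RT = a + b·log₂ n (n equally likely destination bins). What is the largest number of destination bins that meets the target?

10

Set 255 + 185·log₂ n ≤ 873 → log₂ n ≤ (873 − 255)/185 = 3.3405.
So n ≤ 2^3.3405 = 10.130; the largest integer n is 10.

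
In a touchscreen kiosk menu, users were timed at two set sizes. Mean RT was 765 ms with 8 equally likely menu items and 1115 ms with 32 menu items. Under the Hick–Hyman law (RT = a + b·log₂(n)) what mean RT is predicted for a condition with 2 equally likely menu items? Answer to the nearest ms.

415 ms

Fit slope and intercept:
  b = (1115 − 765) / (log₂ 32 − log₂ 8) = 350 / (5 − 3) = 175 ms/bit
  a = 765 − 175 × 3 = 240 ms
Then RT(2) = 240 + 175 × log₂ 2 = 240 + 175 × 1 ≈ 415.000 ms.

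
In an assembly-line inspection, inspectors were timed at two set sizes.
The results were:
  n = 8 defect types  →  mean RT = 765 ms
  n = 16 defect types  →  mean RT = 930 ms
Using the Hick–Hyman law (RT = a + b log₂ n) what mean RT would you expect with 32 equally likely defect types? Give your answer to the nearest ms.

Solve the two-equation system in a and b:
  b = (930 − 765) / (log₂ 16 − log₂ 8) = 165 / (4 − 3) = 165 ms/bit
  a = 765 − 165 × 3 = 270 ms
Then RT(32) = 270 + 165 × log₂ 32 = 270 + 165 × 5 ≈ 1095.000 ms.

1095 ms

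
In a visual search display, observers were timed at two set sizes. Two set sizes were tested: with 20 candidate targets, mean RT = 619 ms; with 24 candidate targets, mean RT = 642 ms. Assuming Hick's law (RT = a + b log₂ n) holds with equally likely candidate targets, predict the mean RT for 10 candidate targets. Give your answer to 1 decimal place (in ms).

531.6 ms

RT is linear in log₂ n, so two points fix the line:
  b = (642 − 619) / (log₂ 24 − log₂ 20) = 23 / (4.5850 − 4.3219) = 87.441 ms/bit
  a = 619 − 87.441 × 4.3219 = 241.086 ms
Then RT(10) = 241.086 + 87.441 × log₂ 10 = 241.086 + 87.441 × 3.3219 ≈ 531.559 ms.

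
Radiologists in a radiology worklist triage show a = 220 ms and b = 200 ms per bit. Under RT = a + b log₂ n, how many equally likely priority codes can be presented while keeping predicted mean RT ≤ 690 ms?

Set 220 + 200·log₂ n ≤ 690 → log₂ n ≤ (690 − 220)/200 = 2.3500.
So n ≤ 2^2.3500 = 5.098; the largest integer n is 5.

5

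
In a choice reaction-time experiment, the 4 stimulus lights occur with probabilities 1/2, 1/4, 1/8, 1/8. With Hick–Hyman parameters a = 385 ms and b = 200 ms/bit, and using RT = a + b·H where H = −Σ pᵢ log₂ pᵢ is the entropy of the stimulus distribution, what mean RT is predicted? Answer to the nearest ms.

Each term −pᵢ log₂ pᵢ: 0.5·1 + 0.25·2 + 0.125·3 + 0.125·3; summed, H = 1.750 bits.
Mean RT = a + bH = 385 + 200·1.750 = 735.00 ms.

735 ms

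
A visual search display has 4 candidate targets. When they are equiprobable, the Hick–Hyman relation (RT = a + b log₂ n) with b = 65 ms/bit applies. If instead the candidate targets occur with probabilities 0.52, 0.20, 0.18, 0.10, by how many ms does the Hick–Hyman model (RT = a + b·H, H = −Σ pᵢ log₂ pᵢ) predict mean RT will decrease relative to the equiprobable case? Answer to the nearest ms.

Equiprobable entropy H₀ = log₂ 4 = 2.0000 bits.
Skewed entropy H = −Σ pᵢ log₂ pᵢ = 1.7325 bits.
ΔRT = b·(H₀ − H) = 65 × 0.2675 = 17.39 ms.

17 ms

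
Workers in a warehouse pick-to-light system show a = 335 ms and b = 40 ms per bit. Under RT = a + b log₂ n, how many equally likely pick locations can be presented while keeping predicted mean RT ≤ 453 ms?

7

Set 335 + 40·log₂ n ≤ 453 → log₂ n ≤ (453 − 335)/40 = 2.9500.
So n ≤ 2^2.9500 = 7.727; the largest integer n is 7.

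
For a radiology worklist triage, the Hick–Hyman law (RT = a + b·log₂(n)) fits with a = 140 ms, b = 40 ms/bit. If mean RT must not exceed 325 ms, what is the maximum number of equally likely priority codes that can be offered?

40·log₂ n ≤ 325 − 140 = 185, giving log₂ n ≤ 4.6250 and n ≤ 24.675. The largest whole number is 24.

24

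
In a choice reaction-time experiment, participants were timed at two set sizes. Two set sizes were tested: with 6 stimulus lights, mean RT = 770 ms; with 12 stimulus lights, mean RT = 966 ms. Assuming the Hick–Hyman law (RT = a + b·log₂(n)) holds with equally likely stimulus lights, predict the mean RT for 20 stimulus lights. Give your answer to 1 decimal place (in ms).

1110.4 ms

Fit slope and intercept:
  b = (966 − 770) / (log₂ 12 − log₂ 6) = 196 / (3.5850 − 2.5850) = 196.000 ms/bit
  a = 770 − 196.000 × 2.5850 = 263.347 ms
Then RT(20) = 263.347 + 196.000 × log₂ 20 = 263.347 + 196.000 × 4.3219 ≈ 1110.445 ms.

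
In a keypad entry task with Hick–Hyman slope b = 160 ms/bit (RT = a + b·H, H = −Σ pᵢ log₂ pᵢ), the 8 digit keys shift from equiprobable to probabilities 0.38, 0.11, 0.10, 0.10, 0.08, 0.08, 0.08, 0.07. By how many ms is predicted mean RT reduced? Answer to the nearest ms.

50 ms

The RT saving is b·ΔH. Equiprobable H₀ = log₂(8) = 3.0000 bits; with the given probabilities H = 2.6882 bits.
b·(H₀ − H) = 160 × (3.0000 − 2.6882) = 49.89 ms.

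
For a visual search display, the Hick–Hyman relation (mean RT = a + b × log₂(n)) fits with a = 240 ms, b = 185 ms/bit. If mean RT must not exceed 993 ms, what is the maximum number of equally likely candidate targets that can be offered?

Information budget: (993 − 240)/185 = 4.0703 bits, so n ≤ 2^4.0703 = 16.799 → at most 16.

16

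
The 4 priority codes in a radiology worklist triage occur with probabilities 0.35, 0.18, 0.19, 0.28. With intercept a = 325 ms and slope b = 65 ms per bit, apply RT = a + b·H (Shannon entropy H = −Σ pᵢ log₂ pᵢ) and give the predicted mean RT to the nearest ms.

451 ms

Entropy contributions −pᵢ log₂ pᵢ: 0.5301, 0.4453, 0.4552, 0.5142; sum H = 1.9449 bits.
RT = a + bH = 325 + 65·1.9449 = 451.42 ms.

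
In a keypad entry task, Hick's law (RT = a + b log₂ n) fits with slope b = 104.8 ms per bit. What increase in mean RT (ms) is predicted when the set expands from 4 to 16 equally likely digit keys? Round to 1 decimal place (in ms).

The intercept a cancels: ΔRT = b·(log₂ n₂ − log₂ n₁) = b·log₂(n₂/n₁).
log₂(16) − log₂(4) = log₂(16/4) = log₂(4) = 2.
ΔRT = 104.8 × 2.0000 = 209.600 ms.

209.6 ms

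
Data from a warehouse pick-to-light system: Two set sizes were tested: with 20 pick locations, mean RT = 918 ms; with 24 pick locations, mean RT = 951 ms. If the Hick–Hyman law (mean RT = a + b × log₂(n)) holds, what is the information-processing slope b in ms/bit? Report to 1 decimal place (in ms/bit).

The slope on a log₂ axis is (951 − 918) / (4.5850 − 4.3219) = 125.459 ms/bit.

125.5 ms/bit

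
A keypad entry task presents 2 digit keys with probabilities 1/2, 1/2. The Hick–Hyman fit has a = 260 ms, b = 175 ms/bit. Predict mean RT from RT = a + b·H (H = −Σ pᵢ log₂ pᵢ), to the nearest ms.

H = −Σ pᵢ log₂ pᵢ = 0.5·1 + 0.5·1 = 1.000 bits.
RT = 260 + 175 × 1.000 = 435.00 ms.

435 ms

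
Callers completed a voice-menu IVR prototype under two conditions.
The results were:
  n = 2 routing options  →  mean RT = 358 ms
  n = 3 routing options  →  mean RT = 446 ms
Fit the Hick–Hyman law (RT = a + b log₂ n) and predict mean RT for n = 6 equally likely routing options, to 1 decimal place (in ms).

RT is linear in log₂ n, so two points fix the line:
  b = (446 − 358) / (log₂ 3 − log₂ 2) = 88 / (1.5850 − 1) = 150.437 ms/bit
  a = 358 − 150.437 × 1 = 207.563 ms
Then RT(6) = 207.563 + 150.437 × log₂ 6 = 207.563 + 150.437 × 2.5850 ≈ 596.437 ms.

596.4 ms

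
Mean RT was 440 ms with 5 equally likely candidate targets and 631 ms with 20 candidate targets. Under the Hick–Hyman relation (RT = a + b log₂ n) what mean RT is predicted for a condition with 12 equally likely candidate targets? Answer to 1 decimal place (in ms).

560.6 ms

Fit slope and intercept:
  b = (631 − 440) / (log₂ 20 − log₂ 5) = 191 / (4.3219 − 2.3219) = 95.500 ms/bit
  a = 440 − 95.500 × 2.3219 = 218.256 ms
Then RT(12) = 218.256 + 95.500 × log₂ 12 = 218.256 + 95.500 × 3.5850 ≈ 560.620 ms.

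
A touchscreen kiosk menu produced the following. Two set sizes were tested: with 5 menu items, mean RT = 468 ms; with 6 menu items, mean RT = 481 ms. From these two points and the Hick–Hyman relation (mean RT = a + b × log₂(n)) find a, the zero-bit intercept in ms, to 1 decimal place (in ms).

353.2 ms

The slope on a log₂ axis is (481 − 468) / (2.5850 − 2.3219) = 49.423 ms/bit.
a = RT₁ − b·log₂ n₁ = 468 − 49.423 × 2.3219 = 353.243 ms.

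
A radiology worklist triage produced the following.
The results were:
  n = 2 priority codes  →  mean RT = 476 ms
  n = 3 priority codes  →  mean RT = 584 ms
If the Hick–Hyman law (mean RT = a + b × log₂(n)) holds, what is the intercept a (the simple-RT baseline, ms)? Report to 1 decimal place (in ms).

Slope: b = (584 − 476) / (log₂ 3 − log₂ 2) = 108/0.5850 = 184.627 ms/bit.
Intercept: a = 476 − 184.627·log₂(2) = 291.373 ms.

291.4 ms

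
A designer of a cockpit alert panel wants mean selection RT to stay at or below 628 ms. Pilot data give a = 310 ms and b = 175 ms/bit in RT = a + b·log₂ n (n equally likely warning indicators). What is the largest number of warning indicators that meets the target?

3

Information budget: (628 − 310)/175 = 1.8171 bits, so n ≤ 2^1.8171 = 3.524 → at most 3.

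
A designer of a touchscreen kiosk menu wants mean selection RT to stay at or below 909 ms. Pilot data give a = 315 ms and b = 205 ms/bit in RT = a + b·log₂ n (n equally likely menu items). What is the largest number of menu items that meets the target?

Information budget: (909 − 315)/205 = 2.8976 bits, so n ≤ 2^2.8976 = 7.452 → at most 7.

7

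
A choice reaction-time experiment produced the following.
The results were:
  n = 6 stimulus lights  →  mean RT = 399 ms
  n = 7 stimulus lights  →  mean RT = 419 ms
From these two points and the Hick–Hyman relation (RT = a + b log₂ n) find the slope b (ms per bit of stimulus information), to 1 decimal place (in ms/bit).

89.9 ms/bit

Slope: b = (419 − 399) / (log₂ 7 − log₂ 6) = 20/0.2224 = 89.931 ms/bit.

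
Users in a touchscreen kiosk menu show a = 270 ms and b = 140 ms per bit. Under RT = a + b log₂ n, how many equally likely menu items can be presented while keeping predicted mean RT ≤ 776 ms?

12

140·log₂ n ≤ 776 − 270 = 506, giving log₂ n ≤ 3.6143 and n ≤ 12.246. The largest whole number is 12.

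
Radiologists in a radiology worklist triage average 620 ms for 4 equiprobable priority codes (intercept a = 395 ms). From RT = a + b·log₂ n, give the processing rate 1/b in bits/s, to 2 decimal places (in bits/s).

Choice component = 620 − 395 = 225 ms over log₂(4) = 2 bits.
b = 225 / 2 = 112.500 ms/bit, so 1/b = 8.889 bits/s.

8.89 bits/s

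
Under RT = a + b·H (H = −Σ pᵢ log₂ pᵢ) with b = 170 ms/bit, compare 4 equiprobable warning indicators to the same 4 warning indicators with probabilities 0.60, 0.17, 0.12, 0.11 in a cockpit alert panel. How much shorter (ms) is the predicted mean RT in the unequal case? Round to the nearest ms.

69 ms

Equiprobable entropy H₀ = log₂ 4 = 2.0000 bits.
Skewed entropy H = −Σ pᵢ log₂ pᵢ = 1.5941 bits.
ΔRT = b·(H₀ − H) = 170 × 0.4059 = 69.00 ms.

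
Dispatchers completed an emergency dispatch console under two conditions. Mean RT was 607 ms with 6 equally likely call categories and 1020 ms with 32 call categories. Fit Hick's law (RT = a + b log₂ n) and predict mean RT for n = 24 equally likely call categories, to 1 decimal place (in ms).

With log₂ n on the abscissa the relation is linear; from the two conditions:
  b = (1020 − 607) / (log₂ 32 − log₂ 6) = 413 / (5 − 2.5850) = 171.012 ms/bit
  a = 607 − 171.012 × 2.5850 = 164.941 ms
Then RT(24) = 164.941 + 171.012 × log₂ 24 = 164.941 + 171.012 × 4.5850 ≈ 949.024 ms.

949.0 ms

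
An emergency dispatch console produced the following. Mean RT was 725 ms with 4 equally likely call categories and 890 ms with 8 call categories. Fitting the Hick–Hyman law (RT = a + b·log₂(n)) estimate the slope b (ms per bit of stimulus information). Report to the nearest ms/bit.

The slope on a log₂ axis is (890 − 725) / (3 − 2) = 165 ms/bit.

165 ms/bit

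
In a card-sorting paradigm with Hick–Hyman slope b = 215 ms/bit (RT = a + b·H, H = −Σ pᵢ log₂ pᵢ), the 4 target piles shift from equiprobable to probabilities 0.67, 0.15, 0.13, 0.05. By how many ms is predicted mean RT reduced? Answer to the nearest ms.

130 ms

The RT saving is b·ΔH. Equiprobable H₀ = log₂(4) = 2.0000 bits; with the given probabilities H = 1.3964 bits.
b·(H₀ − H) = 215 × (2.0000 − 1.3964) = 129.78 ms.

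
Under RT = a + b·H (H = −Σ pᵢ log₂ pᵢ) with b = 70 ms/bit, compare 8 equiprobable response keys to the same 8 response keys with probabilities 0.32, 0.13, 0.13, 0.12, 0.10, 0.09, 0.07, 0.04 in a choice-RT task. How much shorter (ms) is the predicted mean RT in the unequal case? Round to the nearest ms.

17 ms

Equiprobable entropy H₀ = log₂ 8 = 3.0000 bits.
Skewed entropy H = −Σ pᵢ log₂ pᵢ = 2.7575 bits.
ΔRT = b·(H₀ − H) = 70 × 0.2425 = 16.97 ms.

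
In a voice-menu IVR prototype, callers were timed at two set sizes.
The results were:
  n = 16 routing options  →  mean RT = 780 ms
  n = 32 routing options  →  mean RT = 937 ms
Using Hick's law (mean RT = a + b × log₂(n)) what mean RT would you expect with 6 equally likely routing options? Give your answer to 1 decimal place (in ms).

With log₂ n on the abscissa the relation is linear; from the two conditions:
  b = (937 − 780) / (log₂ 32 − log₂ 16) = 157 / (5 − 4) = 157.000 ms/bit
  a = 780 − 157.000 × 4 = 152.000 ms
Then RT(6) = 152.000 + 157.000 × log₂ 6 = 152.000 + 157.000 × 2.5850 ≈ 557.839 ms.

557.8 ms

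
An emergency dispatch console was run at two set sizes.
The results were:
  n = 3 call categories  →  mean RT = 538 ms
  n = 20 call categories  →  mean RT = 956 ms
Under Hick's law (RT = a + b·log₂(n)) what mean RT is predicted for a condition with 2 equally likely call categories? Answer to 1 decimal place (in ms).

448.7 ms

With log₂ n on the abscissa the relation is linear; from the two conditions:
  b = (956 − 538) / (log₂ 20 − log₂ 3) = 418 / (4.3219 − 1.5850) = 152.724 ms/bit
  a = 538 − 152.724 × 1.5850 = 295.938 ms
Then RT(2) = 295.938 + 152.724 × log₂ 2 = 295.938 + 152.724 × 1 ≈ 448.662 ms.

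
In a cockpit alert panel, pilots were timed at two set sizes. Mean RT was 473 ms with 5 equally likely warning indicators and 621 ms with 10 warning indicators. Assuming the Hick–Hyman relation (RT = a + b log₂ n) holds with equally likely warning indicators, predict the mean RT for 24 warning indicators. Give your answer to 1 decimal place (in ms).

Solve the two-equation system in a and b:
  b = (621 − 473) / (log₂ 10 − log₂ 5) = 148 / (3.3219 − 2.3219) = 148.000 ms/bit
  a = 473 − 148.000 × 2.3219 = 129.355 ms
Then RT(24) = 129.355 + 148.000 × log₂ 24 = 129.355 + 148.000 × 4.5850 ≈ 807.929 ms.

807.9 ms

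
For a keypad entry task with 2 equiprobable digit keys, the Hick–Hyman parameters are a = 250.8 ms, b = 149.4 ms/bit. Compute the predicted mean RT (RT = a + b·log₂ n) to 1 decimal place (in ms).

400.2 ms

log₂(2) = 1 bits, so RT = 250.8 + 149.4 × 1 ≈ 400.200 ms.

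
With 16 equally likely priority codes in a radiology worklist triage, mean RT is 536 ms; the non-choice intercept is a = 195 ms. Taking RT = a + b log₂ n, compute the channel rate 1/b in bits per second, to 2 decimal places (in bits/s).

Choice component = 536 − 195 = 341 ms over log₂(16) = 4 bits.
b = 341 / 4 = 85.250 ms/bit, so 1/b = 11.730 bits/s.

11.73 bits/s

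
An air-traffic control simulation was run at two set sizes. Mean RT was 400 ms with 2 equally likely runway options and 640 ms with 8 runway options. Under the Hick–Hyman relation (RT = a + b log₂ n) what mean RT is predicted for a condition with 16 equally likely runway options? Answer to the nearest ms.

Solve the two-equation system in a and b:
  b = (640 − 400) / (log₂ 8 − log₂ 2) = 240 / (3 − 1) = 120 ms/bit
  a = 400 − 120 × 1 = 280 ms
Then RT(16) = 280 + 120 × log₂ 16 = 280 + 120 × 4 ≈ 760.000 ms.

760 ms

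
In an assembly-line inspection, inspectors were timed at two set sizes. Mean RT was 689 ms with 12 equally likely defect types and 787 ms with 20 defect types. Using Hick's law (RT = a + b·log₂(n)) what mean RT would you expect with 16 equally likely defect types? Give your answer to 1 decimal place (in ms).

744.2 ms

Solve the two-equation system in a and b:
  b = (787 − 689) / (log₂ 20 − log₂ 12) = 98 / (4.3219 − 3.5850) = 132.978 ms/bit
  a = 689 − 132.978 × 3.5850 = 212.280 ms
Then RT(16) = 212.280 + 132.978 × log₂ 16 = 212.280 + 132.978 × 4 ≈ 744.191 ms.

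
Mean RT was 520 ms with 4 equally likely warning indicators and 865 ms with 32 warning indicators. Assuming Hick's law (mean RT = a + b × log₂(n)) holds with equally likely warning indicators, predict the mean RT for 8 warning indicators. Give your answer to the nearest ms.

Solve the two-equation system in a and b:
  b = (865 − 520) / (log₂ 32 − log₂ 4) = 345 / (5 − 2) = 115 ms/bit
  a = 520 − 115 × 2 = 290 ms
Then RT(8) = 290 + 115 × log₂ 8 = 290 + 115 × 3 ≈ 635.000 ms.

635 ms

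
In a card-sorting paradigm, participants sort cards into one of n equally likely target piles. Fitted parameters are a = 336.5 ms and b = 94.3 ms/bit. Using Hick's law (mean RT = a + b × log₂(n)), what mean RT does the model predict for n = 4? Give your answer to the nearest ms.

log₂(4) = 2 bits, so RT = 336.5 + 94.3 × 2 ≈ 525.100 ms.

525 ms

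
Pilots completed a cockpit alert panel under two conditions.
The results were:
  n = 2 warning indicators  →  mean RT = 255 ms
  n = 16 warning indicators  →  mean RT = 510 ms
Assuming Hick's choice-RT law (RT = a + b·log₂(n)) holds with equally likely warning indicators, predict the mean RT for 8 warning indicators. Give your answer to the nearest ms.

425 ms

With log₂ n on the abscissa the relation is linear; from the two conditions:
  b = (510 − 255) / (log₂ 16 − log₂ 2) = 255 / (4 − 1) = 85 ms/bit
  a = 255 − 85 × 1 = 170 ms
Then RT(8) = 170 + 85 × log₂ 8 = 170 + 85 × 3 ≈ 425.000 ms.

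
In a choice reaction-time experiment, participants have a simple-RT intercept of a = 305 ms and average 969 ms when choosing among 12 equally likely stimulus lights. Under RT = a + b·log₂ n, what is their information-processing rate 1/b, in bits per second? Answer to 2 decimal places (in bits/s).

5.40 bits/s

Choice component = 969 − 305 = 664 ms over log₂(12) = 3.5850 bits.
b = 664 / 3.5850 = 185.218 ms/bit, so 1/b = 5.399 bits/s.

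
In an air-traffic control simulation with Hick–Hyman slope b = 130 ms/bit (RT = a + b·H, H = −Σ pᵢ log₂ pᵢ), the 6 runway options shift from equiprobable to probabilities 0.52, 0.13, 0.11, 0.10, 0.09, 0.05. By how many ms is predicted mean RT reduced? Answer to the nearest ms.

65 ms

Equiprobable entropy H₀ = log₂ 6 = 2.5850 bits.
Skewed entropy H = −Σ pᵢ log₂ pᵢ = 2.0845 bits.
ΔRT = b·(H₀ − H) = 130 × 0.5005 = 65.07 ms.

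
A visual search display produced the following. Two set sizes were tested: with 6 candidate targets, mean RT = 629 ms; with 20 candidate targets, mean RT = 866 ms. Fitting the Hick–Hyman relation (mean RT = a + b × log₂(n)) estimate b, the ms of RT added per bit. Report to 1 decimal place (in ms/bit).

136.4 ms/bit

b = (RT₂ − RT₁)/(log₂ n₂ − log₂ n₁) = (866 − 629)/(4.3219 − 2.5850) = 136.445 ms/bit.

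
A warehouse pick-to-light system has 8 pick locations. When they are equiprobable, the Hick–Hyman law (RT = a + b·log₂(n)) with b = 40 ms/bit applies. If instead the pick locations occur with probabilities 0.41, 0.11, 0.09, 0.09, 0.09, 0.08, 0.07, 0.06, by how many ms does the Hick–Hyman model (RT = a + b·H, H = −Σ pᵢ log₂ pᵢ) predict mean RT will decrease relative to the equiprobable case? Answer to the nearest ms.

15 ms

The RT saving is b·ΔH. Equiprobable H₀ = log₂(8) = 3.0000 bits; with the given probabilities H = 2.6192 bits.
b·(H₀ − H) = 40 × (3.0000 − 2.6192) = 15.23 ms.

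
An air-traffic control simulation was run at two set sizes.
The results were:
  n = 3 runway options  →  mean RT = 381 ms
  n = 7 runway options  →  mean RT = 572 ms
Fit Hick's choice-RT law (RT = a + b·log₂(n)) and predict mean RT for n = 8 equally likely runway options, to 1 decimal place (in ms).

Fit slope and intercept:
  b = (572 − 381) / (log₂ 7 − log₂ 3) = 191 / (2.8074 − 1.5850) = 156.251 ms/bit
  a = 381 − 156.251 × 1.5850 = 133.348 ms
Then RT(8) = 133.348 + 156.251 × log₂ 8 = 133.348 + 156.251 × 3 ≈ 602.101 ms.

602.1 ms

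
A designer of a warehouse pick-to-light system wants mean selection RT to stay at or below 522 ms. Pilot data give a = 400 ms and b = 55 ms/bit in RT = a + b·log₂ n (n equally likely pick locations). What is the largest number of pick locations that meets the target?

Set 400 + 55·log₂ n ≤ 522 → log₂ n ≤ (522 − 400)/55 = 2.2182.
So n ≤ 2^2.2182 = 4.653; the largest integer n is 4.

4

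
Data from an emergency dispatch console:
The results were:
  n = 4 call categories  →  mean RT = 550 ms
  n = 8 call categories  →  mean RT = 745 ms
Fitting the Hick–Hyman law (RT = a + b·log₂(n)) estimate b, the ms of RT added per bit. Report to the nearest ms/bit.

195 ms/bit

b = (RT₂ − RT₁)/(log₂ n₂ − log₂ n₁) = (745 − 550)/(3 − 2) = 195 ms/bit.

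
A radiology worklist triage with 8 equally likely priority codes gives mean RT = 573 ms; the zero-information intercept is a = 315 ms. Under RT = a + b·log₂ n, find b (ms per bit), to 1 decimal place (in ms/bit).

log₂(8) = 3 bits.
b = (RT − a)/log₂ n = (573 − 315) / 3 = 86.000 ms/bit.

86.0 ms/bit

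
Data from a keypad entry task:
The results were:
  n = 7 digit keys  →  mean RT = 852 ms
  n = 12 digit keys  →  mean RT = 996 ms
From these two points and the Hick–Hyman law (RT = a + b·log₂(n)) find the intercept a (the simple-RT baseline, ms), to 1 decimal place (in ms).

b = (RT₂ − RT₁)/(log₂ n₂ − log₂ n₁) = (996 − 852)/(3.5850 − 2.8074) = 185.183 ms/bit.
Intercept: a = 852 − 185.183·log₂(7) = 332.125 ms.

332.1 ms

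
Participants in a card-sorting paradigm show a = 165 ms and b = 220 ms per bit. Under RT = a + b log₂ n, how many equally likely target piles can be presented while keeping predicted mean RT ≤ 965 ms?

12

Set 165 + 220·log₂ n ≤ 965 → log₂ n ≤ (965 − 165)/220 = 3.6364.
So n ≤ 2^3.6364 = 12.435; the largest integer n is 12.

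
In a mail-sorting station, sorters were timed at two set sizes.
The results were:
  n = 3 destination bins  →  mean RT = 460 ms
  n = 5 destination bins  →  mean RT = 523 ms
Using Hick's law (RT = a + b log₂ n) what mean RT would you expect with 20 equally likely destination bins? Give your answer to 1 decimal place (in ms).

Fit slope and intercept:
  b = (523 − 460) / (log₂ 5 − log₂ 3) = 63 / (2.3219 − 1.5850) = 85.486 ms/bit
  a = 460 − 85.486 × 1.5850 = 324.508 ms
Then RT(20) = 324.508 + 85.486 × log₂ 20 = 324.508 + 85.486 × 4.3219 ≈ 693.971 ms.

694.0 ms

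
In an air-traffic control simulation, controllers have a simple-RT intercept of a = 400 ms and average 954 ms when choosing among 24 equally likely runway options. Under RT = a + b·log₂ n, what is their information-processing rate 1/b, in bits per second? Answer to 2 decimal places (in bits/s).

Choice component = 954 − 400 = 554 ms over log₂(24) = 4.5850 bits.
b = 554 / 4.5850 = 120.830 ms/bit, so 1/b = 8.276 bits/s.

8.28 bits/s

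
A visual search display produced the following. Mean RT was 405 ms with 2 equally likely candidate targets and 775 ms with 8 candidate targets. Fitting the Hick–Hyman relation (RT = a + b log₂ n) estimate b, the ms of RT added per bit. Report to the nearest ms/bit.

185 ms/bit

b = (RT₂ − RT₁)/(log₂ n₂ − log₂ n₁) = (775 − 405)/(3 − 1) = 185 ms/bit.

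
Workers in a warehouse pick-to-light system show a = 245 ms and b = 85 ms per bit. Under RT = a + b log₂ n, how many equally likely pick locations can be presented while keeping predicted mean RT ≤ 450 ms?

85·log₂ n ≤ 450 − 245 = 205, giving log₂ n ≤ 2.4118 and n ≤ 5.321. The largest whole number is 5.

5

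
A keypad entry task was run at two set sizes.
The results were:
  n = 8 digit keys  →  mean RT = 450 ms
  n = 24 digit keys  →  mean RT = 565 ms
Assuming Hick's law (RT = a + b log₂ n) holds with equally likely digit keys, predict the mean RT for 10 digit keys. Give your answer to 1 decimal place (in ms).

473.4 ms

Fit slope and intercept:
  b = (565 − 450) / (log₂ 24 − log₂ 8) = 115 / (4.5850 − 3) = 72.557 ms/bit
  a = 450 − 72.557 × 3 = 232.329 ms
Then RT(10) = 232.329 + 72.557 × log₂ 10 = 232.329 + 72.557 × 3.3219 ≈ 473.358 ms.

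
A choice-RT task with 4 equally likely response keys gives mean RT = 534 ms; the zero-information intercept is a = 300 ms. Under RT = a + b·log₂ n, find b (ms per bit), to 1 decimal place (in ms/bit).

117.0 ms/bit

b = (534 − 300) / log₂(4) = 234 / 2 = 117.000 ms/bit.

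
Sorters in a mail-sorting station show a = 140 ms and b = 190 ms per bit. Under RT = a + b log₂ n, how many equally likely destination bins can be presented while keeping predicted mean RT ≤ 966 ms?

Information budget: (966 − 140)/190 = 4.3474 bits, so n ≤ 2^4.3474 = 20.356 → at most 20.

20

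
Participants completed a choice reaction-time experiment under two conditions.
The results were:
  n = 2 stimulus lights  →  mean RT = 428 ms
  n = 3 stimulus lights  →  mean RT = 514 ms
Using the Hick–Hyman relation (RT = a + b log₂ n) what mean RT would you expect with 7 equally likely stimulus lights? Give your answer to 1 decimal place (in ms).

Fit slope and intercept:
  b = (514 − 428) / (log₂ 3 − log₂ 2) = 86 / (1.5850 − 1) = 147.018 ms/bit
  a = 428 − 147.018 × 1 = 280.982 ms
Then RT(7) = 280.982 + 147.018 × log₂ 7 = 280.982 + 147.018 × 2.8074 ≈ 693.714 ms.

693.7 ms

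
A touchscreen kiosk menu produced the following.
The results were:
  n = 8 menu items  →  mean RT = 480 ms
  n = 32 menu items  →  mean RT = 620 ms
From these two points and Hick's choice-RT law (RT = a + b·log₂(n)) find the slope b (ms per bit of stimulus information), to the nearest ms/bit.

The slope on a log₂ axis is (620 − 480) / (5 − 3) = 70 ms/bit.

70 ms/bit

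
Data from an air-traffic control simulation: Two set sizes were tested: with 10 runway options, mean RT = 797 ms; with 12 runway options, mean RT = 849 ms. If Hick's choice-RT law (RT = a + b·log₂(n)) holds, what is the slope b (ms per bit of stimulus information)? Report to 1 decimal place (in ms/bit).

The slope on a log₂ axis is (849 − 797) / (3.5850 − 3.3219) = 197.693 ms/bit.

197.7 ms/bit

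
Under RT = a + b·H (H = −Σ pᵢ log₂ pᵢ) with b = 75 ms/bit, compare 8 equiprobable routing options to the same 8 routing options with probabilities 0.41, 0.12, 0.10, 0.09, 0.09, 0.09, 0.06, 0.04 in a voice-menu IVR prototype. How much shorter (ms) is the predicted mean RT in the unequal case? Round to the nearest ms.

Equiprobable entropy H₀ = log₂ 8 = 3.0000 bits.
Skewed entropy H = −Σ pᵢ log₂ pᵢ = 2.5939 bits.
ΔRT = b·(H₀ − H) = 75 × 0.4061 = 30.46 ms.

30 ms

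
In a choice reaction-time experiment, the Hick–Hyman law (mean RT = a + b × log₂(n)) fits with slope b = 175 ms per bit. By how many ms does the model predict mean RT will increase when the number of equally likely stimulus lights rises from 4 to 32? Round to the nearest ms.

525 ms

Only the slope matters, since a is common to both: ΔRT = b·log₂(n₂/n₁).
log₂(32) − log₂(4) = log₂(32/4) = log₂(8) = 3.
ΔRT = 175 × 3.0000 = 525.000 ms.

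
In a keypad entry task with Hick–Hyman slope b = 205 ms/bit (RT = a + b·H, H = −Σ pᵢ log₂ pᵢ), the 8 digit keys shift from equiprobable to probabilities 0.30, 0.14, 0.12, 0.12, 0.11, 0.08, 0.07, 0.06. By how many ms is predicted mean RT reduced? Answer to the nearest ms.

40 ms

Equiprobable entropy H₀ = log₂ 8 = 3.0000 bits.
Skewed entropy H = −Σ pᵢ log₂ pᵢ = 2.8062 bits.
ΔRT = b·(H₀ − H) = 205 × 0.1938 = 39.73 ms.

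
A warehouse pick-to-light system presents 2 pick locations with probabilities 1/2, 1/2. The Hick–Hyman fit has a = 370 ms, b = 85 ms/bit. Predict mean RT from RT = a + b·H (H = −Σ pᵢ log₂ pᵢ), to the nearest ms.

Each term −pᵢ log₂ pᵢ: 0.5·1 + 0.5·1; summed, H = 1.000 bits.
Mean RT = a + bH = 370 + 85·1.000 = 455.00 ms.

455 ms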